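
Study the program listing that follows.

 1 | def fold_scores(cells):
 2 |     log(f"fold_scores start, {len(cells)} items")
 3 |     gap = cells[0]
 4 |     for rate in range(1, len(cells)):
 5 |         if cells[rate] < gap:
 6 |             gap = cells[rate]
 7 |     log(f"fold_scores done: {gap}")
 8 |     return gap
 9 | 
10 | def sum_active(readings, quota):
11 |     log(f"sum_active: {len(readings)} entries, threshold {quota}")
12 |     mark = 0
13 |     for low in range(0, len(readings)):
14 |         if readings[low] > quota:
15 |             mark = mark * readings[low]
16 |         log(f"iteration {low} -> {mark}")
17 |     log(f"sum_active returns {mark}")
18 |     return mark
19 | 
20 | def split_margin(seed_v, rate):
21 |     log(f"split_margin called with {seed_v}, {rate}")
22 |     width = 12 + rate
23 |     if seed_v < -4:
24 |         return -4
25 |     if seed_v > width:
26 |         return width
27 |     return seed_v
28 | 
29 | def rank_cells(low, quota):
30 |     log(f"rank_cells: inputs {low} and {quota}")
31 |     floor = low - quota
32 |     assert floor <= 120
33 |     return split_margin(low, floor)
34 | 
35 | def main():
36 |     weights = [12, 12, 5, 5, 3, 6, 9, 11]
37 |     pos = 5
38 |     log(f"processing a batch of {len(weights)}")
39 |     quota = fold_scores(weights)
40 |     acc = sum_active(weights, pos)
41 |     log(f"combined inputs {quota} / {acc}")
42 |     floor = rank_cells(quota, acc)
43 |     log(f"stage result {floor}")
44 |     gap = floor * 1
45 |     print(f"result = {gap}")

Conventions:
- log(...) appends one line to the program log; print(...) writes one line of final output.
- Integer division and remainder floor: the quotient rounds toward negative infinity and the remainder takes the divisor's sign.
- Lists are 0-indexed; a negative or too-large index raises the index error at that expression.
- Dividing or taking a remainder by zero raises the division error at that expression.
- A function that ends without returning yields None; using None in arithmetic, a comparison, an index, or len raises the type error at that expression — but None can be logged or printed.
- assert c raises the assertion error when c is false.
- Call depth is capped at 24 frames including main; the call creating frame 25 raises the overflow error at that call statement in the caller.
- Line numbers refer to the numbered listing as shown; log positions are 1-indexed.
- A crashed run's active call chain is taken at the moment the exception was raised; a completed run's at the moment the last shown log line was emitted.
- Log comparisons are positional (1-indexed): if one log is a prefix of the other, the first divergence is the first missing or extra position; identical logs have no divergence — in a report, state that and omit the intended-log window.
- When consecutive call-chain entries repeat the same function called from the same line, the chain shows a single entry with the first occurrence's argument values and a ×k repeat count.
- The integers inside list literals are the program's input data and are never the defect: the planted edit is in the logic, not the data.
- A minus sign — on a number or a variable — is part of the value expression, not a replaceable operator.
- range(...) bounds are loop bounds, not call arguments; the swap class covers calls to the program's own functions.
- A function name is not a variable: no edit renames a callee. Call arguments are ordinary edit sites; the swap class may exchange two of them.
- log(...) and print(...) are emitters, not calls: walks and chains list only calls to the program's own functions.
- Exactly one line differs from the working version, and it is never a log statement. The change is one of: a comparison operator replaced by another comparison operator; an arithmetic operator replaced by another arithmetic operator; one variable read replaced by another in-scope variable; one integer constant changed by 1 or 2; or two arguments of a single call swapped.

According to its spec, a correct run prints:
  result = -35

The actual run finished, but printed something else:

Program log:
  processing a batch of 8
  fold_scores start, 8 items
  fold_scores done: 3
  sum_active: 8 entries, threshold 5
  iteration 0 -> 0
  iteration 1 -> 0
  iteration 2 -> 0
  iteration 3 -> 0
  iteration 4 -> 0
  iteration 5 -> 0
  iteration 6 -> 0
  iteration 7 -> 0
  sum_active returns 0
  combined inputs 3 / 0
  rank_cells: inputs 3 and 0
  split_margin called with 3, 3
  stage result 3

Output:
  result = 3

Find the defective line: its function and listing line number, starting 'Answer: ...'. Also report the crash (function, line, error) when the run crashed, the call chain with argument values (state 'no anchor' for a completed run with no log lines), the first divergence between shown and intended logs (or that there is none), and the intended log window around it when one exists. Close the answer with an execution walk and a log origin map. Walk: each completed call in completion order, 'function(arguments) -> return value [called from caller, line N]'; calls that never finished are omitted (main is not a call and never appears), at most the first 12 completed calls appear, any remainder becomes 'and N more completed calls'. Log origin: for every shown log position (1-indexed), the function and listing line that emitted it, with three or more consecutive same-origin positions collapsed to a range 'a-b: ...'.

Answer: the defect is in sum_active at line 15.
The tell: At log position 5 the runs split — shown 'iteration 0 -> 0', but the working version logs 'iteration 0 -> 12'.
Call chain: main.
First divergence: at position 5 the run shows 'iteration 0 -> 0' where the working version logs 'iteration 0 -> 12'.
Intended log window:
  3: fold_scores done: 3
  4: sum_active: 8 entries, threshold 5
  5: iteration 0 -> 12
  6: iteration 1 -> 24
Execution walk:
  fold_scores([12, 12, 5, 5, 3, 6, 9, 11]) -> 3  [called from main, line 39]
  sum_active([12, 12, 5, 5, 3, 6, 9, 11], 5) -> 0  [called from main, line 40]
  split_margin(3, 3) -> 3  [called from rank_cells, line 33]
  rank_cells(3, 0) -> 3  [called from main, line 42]
Log origins:
  1: logged in main at line 38
  2: logged in fold_scores at line 2
  3: logged in fold_scores at line 7
  4: logged in sum_active at line 11
  5-12: logged in sum_active at line 16
  13: logged in sum_active at line 17
  14: logged in main at line 41
  15: logged in rank_cells at line 30
  16: logged in split_margin at line 21
  17: logged in main at line 43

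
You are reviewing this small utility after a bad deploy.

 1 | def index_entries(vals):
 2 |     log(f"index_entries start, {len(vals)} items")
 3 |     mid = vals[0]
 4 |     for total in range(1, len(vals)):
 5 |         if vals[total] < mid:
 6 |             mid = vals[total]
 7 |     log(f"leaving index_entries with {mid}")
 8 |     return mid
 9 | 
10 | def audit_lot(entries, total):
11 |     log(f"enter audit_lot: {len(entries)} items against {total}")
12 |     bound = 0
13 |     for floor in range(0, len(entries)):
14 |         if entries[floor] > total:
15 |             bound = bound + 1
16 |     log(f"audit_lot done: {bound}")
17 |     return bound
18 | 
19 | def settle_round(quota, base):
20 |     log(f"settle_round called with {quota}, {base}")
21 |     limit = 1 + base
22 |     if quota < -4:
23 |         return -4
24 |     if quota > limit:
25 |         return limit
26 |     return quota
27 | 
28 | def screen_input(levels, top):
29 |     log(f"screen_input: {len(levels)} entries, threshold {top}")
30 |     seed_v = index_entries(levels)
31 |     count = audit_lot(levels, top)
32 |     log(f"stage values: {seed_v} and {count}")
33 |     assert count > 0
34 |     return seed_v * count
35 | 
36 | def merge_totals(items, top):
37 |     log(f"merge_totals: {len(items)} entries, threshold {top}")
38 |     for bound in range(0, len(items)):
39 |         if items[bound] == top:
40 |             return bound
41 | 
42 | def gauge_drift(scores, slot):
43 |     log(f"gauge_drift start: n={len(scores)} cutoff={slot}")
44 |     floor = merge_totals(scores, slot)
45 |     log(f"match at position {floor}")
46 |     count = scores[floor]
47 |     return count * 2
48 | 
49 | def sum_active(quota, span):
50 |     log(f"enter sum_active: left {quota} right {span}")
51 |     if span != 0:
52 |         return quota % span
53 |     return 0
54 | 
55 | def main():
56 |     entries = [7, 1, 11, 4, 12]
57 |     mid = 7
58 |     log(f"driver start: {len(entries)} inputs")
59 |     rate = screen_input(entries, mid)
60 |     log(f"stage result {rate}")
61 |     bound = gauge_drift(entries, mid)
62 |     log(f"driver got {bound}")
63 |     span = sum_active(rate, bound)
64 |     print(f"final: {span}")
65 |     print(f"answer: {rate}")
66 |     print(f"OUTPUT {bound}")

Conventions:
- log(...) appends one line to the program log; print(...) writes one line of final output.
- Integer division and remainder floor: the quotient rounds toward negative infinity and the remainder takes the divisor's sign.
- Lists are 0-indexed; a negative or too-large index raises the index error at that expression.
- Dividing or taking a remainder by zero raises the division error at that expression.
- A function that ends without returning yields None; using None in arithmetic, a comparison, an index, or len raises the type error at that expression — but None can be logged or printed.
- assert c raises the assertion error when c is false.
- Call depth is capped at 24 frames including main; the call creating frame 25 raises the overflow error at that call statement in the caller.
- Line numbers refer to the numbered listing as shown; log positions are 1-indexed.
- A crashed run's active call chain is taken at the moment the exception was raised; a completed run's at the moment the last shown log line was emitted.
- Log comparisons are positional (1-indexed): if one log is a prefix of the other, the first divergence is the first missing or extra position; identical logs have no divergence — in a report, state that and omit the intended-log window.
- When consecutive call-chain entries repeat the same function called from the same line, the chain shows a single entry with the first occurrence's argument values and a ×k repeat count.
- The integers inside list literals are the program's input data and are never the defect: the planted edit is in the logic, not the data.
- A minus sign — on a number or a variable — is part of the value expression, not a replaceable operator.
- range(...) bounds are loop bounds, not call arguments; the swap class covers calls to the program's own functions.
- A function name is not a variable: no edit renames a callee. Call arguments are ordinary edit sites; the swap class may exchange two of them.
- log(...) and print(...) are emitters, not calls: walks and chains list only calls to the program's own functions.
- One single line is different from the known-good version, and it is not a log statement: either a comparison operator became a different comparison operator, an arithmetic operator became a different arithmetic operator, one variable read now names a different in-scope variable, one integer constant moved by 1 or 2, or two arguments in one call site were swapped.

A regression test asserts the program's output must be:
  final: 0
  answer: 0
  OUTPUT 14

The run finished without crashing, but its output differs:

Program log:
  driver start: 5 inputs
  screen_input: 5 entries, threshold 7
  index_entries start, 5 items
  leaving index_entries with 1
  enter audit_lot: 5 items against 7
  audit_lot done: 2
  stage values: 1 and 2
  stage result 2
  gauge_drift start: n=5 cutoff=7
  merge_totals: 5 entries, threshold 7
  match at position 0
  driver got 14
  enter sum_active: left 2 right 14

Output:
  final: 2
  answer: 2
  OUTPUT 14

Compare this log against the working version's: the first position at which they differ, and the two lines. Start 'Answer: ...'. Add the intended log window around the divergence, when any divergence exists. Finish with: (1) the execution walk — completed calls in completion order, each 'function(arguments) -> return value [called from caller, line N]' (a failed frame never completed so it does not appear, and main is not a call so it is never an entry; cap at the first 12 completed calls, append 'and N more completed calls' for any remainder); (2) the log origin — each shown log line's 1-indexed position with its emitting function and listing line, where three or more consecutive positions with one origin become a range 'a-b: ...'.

Answer: position 8 — the shown line 'stage result 2' should read 'stage result 0'.
Intended log window:
  6: audit_lot done: 2
  7: stage values: 1 and 2
  8: stage result 0
  9: gauge_drift start: n=5 cutoff=7
Execution walk:
  index_entries([7, 1, 11, 4, 12]) -> 1  [called from screen_input, line 30]
  audit_lot([7, 1, 11, 4, 12], 7) -> 2  [called from screen_input, line 31]
  screen_input([7, 1, 11, 4, 12], 7) -> 2  [called from main, line 59]
  merge_totals([7, 1, 11, 4, 12], 7) -> 0  [called from gauge_drift, line 44]
  gauge_drift([7, 1, 11, 4, 12], 7) -> 14  [called from main, line 61]
  sum_active(2, 14) -> 2  [called from main, line 63]
Origin of each log line:
  1 — main, line 58
  2 — screen_input, line 29
  3 — index_entries, line 2
  4 — index_entries, line 7
  5 — audit_lot, line 11
  6 — audit_lot, line 16
  7 — screen_input, line 32
  8 — main, line 60
  9 — gauge_drift, line 43
  10 — merge_totals, line 37
  11 — gauge_drift, line 45
  12 — main, line 62
  13 — sum_active, line 50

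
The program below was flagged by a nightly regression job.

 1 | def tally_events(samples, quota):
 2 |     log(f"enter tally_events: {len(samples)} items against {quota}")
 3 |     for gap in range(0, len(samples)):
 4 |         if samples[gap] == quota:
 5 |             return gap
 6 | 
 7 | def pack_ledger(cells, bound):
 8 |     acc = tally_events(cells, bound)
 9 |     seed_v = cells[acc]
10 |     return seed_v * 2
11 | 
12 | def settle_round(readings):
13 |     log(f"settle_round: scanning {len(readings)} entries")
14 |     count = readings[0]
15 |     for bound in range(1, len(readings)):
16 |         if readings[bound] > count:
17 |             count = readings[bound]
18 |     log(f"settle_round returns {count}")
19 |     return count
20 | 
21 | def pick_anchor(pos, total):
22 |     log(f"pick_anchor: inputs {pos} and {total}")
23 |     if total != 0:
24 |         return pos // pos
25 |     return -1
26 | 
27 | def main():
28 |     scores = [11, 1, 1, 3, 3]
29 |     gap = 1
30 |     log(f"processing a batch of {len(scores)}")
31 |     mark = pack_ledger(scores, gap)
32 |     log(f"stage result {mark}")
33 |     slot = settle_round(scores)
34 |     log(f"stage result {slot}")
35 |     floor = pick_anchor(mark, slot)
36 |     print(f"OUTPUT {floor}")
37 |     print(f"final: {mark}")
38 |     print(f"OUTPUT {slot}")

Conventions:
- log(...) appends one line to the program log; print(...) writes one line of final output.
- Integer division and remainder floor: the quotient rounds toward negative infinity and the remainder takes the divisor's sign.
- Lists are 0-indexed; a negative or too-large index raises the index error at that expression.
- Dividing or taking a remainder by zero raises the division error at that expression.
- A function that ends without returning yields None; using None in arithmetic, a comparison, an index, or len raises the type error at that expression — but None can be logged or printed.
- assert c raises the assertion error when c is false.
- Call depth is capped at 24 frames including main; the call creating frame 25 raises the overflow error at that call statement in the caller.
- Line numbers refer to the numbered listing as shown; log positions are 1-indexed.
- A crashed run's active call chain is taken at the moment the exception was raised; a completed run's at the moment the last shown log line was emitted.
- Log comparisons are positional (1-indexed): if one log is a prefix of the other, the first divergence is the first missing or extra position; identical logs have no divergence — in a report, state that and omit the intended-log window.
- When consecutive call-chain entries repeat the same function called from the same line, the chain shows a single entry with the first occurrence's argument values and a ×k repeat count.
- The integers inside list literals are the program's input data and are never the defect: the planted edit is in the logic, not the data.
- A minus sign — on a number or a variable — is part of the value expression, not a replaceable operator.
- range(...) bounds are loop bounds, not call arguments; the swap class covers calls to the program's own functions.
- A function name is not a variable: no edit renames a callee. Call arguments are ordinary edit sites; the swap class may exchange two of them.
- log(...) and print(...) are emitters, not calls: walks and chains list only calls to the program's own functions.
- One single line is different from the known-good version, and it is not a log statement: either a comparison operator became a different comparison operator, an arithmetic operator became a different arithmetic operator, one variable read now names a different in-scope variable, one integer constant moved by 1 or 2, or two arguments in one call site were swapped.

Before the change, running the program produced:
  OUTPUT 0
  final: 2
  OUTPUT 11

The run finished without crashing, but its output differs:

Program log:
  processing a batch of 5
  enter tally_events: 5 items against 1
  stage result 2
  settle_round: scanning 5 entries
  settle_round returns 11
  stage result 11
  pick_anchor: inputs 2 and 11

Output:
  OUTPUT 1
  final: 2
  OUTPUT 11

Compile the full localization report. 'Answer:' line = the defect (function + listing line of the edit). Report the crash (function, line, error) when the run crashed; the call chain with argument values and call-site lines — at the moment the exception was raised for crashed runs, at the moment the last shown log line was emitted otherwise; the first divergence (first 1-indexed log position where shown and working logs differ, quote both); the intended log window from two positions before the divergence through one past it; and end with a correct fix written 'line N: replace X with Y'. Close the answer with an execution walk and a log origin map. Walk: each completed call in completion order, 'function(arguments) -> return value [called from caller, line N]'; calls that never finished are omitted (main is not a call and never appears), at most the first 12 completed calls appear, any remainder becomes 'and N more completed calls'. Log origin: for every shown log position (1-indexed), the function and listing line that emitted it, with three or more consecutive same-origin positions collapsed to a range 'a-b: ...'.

Answer: the defect is in pick_anchor at line 24.
Core observation: Log streams are identical — the defect surfaces only in the printed output.
Call chain: main -> pick_anchor(2, 11) (called at line 35).
First divergence: none; the two logs match at every position.
Execution walk:
  tally_events([11, 1, 1, 3, 3], 1) -> 1  [called from pack_ledger, line 8]
  pack_ledger([11, 1, 1, 3, 3], 1) -> 2  [called from main, line 31]
  settle_round([11, 1, 1, 3, 3]) -> 11  [called from main, line 33]
  pick_anchor(2, 11) -> 1  [called from main, line 35]
Log origin:
  1: logged in main at line 30
  2: logged in tally_events at line 2
  3: logged in main at line 32
  4: logged in settle_round at line 13
  5: logged in settle_round at line 18
  6: logged in main at line 34
  7: logged in pick_anchor at line 22
A correct fix: line 24: replace `pos // pos` with `pos // total`.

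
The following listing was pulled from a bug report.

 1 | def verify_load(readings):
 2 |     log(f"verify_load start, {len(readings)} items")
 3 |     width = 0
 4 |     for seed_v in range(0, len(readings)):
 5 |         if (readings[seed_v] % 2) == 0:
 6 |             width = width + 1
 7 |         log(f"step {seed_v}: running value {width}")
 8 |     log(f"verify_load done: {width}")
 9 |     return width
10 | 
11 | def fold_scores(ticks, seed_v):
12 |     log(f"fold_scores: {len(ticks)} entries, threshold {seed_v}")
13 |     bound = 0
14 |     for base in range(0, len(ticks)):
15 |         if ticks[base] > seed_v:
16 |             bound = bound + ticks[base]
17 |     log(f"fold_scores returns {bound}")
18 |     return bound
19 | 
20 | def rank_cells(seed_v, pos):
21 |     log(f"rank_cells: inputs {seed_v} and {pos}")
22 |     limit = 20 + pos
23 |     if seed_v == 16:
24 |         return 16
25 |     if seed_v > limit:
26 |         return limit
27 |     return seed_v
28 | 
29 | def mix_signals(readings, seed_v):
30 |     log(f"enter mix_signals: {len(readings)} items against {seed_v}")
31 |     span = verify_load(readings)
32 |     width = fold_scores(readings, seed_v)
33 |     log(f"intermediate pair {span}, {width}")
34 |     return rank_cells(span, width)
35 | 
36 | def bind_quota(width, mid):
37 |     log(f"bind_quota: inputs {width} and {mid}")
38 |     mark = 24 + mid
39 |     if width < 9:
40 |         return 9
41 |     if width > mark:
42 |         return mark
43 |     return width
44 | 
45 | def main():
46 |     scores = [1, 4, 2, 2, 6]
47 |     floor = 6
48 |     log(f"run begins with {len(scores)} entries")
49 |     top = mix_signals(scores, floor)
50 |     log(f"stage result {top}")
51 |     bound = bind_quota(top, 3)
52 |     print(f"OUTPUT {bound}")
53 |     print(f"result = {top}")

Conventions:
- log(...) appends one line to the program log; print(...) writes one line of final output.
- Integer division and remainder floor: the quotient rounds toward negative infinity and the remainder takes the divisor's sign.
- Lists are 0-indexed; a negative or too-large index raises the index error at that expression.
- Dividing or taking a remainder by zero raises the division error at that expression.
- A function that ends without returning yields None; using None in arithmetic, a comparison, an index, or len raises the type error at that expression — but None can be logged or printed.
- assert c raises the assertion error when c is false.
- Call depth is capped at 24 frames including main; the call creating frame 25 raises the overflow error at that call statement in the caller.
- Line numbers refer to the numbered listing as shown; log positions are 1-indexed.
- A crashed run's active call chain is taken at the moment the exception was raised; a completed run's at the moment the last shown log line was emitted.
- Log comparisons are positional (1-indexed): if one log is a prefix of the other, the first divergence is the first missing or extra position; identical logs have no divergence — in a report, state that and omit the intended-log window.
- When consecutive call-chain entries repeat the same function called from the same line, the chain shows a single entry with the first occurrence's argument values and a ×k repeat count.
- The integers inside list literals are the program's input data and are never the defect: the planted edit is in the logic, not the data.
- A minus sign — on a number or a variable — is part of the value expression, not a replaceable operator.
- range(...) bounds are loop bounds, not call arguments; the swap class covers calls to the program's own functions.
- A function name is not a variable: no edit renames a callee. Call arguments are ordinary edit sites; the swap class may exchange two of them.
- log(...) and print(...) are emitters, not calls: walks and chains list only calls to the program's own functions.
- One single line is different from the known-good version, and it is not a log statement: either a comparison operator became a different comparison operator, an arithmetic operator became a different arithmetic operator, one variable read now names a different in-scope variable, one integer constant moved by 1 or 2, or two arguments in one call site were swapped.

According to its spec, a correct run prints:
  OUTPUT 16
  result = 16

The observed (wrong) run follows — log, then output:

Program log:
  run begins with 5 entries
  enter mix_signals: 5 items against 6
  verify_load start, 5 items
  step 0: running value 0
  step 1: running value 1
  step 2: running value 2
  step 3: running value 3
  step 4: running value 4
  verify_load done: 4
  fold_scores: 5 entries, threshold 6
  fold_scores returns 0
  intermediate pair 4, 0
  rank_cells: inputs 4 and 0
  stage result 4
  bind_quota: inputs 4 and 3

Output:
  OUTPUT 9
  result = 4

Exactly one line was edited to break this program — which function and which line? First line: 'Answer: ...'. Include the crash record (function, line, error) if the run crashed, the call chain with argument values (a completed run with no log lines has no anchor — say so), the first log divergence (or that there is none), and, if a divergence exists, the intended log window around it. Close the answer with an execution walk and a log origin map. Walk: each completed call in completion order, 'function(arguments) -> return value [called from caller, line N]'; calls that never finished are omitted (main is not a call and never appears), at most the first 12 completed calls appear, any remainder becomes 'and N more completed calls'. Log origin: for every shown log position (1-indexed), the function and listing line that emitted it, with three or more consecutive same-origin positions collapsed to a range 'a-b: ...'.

Answer: the defect is in rank_cells at line 23.
Key observation: The log first diverges at position 14: the faulty run prints 'stage result 4' where the working version prints 'stage result 16'.
Call chain: main -> bind_quota(4, 3) (called at line 51).
First divergence: at position 14 the run shows 'stage result 4' where the working version logs 'stage result 16'.
Intended log window:
  12: intermediate pair 4, 0
  13: rank_cells: inputs 4 and 0
  14: stage result 16
  15: bind_quota: inputs 16 and 3
Execution walk:
  verify_load([1, 4, 2, 2, 6]) -> 4  [called from mix_signals, line 31]
  fold_scores([1, 4, 2, 2, 6], 6) -> 0  [called from mix_signals, line 32]
  rank_cells(4, 0) -> 4  [called from mix_signals, line 34]
  mix_signals([1, 4, 2, 2, 6], 6) -> 4  [called from main, line 49]
  bind_quota(4, 3) -> 9  [called from main, line 51]
Log origins:
  1 — main, line 48
  2 — mix_signals, line 30
  3 — verify_load, line 2
  4-8 — verify_load, line 7
  9 — verify_load, line 8
  10 — fold_scores, line 12
  11 — fold_scores, line 17
  12 — mix_signals, line 33
  13 — rank_cells, line 21
  14 — main, line 50
  15 — bind_quota, line 37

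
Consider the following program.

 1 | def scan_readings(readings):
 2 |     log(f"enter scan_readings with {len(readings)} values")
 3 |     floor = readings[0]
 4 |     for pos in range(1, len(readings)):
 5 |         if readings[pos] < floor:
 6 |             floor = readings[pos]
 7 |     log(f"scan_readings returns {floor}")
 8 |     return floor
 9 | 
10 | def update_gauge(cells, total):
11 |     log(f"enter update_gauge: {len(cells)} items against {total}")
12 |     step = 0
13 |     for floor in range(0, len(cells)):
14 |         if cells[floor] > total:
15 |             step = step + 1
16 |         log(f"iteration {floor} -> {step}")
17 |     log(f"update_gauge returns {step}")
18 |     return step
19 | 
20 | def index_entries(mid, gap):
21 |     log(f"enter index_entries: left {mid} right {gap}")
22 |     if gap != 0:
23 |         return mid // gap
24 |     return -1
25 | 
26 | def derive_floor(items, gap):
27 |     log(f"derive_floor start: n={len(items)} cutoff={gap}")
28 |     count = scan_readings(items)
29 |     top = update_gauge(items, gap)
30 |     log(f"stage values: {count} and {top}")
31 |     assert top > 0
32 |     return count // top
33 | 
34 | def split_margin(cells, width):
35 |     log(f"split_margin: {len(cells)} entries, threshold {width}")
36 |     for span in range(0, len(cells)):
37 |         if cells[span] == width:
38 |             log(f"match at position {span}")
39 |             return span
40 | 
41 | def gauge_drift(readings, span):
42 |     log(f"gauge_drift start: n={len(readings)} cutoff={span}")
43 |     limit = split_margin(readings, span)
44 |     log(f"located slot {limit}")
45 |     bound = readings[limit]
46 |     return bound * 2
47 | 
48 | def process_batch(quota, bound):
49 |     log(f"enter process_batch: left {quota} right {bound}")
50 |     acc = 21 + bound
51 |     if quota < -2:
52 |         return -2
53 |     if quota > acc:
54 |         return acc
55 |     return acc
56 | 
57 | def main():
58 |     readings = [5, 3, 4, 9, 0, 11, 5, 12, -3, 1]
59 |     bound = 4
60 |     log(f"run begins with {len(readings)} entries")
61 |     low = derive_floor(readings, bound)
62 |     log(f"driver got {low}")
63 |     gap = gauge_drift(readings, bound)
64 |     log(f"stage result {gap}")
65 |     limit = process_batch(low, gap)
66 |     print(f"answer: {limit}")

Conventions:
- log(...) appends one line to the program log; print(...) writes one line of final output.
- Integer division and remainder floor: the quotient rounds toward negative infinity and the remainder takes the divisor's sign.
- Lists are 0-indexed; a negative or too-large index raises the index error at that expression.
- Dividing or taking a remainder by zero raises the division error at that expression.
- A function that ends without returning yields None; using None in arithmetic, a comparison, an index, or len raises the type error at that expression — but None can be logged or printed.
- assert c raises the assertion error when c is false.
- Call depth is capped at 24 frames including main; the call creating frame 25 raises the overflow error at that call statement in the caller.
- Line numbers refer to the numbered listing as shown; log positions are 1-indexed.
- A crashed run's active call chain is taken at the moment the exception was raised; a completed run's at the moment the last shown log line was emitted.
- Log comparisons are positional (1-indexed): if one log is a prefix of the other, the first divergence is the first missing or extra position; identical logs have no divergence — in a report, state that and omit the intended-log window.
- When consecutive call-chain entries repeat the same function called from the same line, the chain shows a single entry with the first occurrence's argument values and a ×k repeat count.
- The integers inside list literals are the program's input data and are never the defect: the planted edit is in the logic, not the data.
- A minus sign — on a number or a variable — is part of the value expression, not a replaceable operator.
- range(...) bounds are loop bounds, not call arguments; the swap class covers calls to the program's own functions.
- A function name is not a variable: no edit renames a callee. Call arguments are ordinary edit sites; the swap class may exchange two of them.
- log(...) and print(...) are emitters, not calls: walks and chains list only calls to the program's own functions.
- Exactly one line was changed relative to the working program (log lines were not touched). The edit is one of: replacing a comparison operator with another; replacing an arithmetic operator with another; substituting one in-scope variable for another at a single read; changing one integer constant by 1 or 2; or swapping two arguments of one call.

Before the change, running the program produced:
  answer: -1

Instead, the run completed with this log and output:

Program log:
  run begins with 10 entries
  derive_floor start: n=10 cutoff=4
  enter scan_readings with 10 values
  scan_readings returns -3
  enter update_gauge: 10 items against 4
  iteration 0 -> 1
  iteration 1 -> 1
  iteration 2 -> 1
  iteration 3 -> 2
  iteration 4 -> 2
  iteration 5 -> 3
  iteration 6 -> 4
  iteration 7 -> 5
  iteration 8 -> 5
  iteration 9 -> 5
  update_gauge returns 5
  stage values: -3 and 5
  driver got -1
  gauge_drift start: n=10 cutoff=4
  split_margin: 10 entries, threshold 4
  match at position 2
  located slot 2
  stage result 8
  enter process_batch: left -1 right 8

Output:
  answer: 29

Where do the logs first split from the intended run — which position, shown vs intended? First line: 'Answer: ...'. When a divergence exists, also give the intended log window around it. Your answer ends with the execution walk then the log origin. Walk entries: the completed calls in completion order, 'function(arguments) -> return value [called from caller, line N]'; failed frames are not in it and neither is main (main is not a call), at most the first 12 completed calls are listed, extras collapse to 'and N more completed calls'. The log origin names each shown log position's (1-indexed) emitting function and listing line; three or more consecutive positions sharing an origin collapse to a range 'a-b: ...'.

Answer: none — the logs agree in full.
Execution walk:
  scan_readings([5, 3, 4, 9, 0, 11, 5, 12, -3, 1]) -> -3  [called from derive_floor, line 28]
  update_gauge([5, 3, 4, 9, 0, 11, 5, 12, -3, 1], 4) -> 5  [called from derive_floor, line 29]
  derive_floor([5, 3, 4, 9, 0, 11, 5, 12, -3, 1], 4) -> -1  [called from main, line 61]
  split_margin([5, 3, 4, 9, 0, 11, 5, 12, -3, 1], 4) -> 2  [called from gauge_drift, line 43]
  gauge_drift([5, 3, 4, 9, 0, 11, 5, 12, -3, 1], 4) -> 8  [called from main, line 63]
  process_batch(-1, 8) -> 29  [called from main, line 65]
Log origin:
  1: from main, line 60
  2: from derive_floor, line 27
  3: from scan_readings, line 2
  4: from scan_readings, line 7
  5: from update_gauge, line 11
  6-15: from update_gauge, line 16
  16: from update_gauge, line 17
  17: from derive_floor, line 30
  18: from main, line 62
  19: from gauge_drift, line 42
  20: from split_margin, line 35
  21: from split_margin, line 38
  22: from gauge_drift, line 44
  23: from main, line 64
  24: from process_batch, line 49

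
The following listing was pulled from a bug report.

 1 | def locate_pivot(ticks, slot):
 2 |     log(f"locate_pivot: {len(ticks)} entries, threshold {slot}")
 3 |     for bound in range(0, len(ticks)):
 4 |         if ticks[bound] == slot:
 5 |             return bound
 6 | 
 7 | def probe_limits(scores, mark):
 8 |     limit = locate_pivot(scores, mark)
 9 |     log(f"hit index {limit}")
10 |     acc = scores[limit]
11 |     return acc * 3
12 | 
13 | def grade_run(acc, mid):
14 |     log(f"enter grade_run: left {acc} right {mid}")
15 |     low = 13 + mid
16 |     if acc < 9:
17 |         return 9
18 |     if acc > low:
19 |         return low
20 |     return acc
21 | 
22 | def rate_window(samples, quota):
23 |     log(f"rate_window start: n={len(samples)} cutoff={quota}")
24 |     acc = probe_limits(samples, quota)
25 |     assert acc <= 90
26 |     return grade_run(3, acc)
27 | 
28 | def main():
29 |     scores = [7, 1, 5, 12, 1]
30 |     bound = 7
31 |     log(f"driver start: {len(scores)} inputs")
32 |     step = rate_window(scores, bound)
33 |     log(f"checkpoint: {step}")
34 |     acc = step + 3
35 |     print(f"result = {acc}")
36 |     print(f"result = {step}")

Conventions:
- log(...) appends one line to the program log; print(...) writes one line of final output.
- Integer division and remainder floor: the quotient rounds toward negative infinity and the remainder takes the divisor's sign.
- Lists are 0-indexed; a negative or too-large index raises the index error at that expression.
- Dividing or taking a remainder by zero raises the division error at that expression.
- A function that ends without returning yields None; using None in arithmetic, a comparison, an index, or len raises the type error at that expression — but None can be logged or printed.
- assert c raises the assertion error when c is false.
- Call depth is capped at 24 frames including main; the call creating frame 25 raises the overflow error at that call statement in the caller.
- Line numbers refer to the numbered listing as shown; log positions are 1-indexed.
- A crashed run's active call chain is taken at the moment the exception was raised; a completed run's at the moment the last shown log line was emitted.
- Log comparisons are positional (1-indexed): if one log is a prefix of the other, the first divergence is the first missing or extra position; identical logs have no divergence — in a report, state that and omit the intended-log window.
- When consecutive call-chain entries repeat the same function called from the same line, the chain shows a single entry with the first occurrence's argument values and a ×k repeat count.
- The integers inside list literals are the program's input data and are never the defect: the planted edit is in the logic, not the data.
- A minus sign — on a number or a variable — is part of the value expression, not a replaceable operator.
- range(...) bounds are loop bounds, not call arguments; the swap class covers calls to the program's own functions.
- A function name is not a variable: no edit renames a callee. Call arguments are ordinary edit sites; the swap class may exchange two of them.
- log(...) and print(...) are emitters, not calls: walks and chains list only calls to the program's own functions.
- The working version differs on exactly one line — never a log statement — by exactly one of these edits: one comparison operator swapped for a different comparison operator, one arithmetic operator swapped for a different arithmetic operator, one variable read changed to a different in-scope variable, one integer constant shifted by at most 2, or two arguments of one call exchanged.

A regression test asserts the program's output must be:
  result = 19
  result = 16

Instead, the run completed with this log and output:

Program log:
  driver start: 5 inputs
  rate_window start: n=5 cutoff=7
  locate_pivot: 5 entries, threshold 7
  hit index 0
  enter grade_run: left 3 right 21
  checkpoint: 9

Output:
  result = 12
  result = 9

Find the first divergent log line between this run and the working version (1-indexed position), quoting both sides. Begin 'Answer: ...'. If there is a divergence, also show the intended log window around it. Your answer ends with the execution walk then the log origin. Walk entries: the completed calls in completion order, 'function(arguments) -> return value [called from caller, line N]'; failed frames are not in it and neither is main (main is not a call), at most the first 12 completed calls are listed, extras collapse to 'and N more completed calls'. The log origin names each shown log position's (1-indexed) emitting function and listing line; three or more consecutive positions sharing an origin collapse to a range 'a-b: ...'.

Answer: position 5; shown 'enter grade_run: left 3 right 21' vs intended 'enter grade_run: left 21 right 3'.
Intended log window:
  3: locate_pivot: 5 entries, threshold 7
  4: hit index 0
  5: enter grade_run: left 21 right 3
  6: checkpoint: 16
Execution walk:
  locate_pivot([7, 1, 5, 12, 1], 7) -> 0  [called from probe_limits, line 8]
  probe_limits([7, 1, 5, 12, 1], 7) -> 21  [called from rate_window, line 24]
  grade_run(3, 21) -> 9  [called from rate_window, line 26]
  rate_window([7, 1, 5, 12, 1], 7) -> 9  [called from main, line 32]
Origin of each log line:
  1: from main, line 31
  2: from rate_window, line 23
  3: from locate_pivot, line 2
  4: from probe_limits, line 9
  5: from grade_run, line 14
  6: from main, line 33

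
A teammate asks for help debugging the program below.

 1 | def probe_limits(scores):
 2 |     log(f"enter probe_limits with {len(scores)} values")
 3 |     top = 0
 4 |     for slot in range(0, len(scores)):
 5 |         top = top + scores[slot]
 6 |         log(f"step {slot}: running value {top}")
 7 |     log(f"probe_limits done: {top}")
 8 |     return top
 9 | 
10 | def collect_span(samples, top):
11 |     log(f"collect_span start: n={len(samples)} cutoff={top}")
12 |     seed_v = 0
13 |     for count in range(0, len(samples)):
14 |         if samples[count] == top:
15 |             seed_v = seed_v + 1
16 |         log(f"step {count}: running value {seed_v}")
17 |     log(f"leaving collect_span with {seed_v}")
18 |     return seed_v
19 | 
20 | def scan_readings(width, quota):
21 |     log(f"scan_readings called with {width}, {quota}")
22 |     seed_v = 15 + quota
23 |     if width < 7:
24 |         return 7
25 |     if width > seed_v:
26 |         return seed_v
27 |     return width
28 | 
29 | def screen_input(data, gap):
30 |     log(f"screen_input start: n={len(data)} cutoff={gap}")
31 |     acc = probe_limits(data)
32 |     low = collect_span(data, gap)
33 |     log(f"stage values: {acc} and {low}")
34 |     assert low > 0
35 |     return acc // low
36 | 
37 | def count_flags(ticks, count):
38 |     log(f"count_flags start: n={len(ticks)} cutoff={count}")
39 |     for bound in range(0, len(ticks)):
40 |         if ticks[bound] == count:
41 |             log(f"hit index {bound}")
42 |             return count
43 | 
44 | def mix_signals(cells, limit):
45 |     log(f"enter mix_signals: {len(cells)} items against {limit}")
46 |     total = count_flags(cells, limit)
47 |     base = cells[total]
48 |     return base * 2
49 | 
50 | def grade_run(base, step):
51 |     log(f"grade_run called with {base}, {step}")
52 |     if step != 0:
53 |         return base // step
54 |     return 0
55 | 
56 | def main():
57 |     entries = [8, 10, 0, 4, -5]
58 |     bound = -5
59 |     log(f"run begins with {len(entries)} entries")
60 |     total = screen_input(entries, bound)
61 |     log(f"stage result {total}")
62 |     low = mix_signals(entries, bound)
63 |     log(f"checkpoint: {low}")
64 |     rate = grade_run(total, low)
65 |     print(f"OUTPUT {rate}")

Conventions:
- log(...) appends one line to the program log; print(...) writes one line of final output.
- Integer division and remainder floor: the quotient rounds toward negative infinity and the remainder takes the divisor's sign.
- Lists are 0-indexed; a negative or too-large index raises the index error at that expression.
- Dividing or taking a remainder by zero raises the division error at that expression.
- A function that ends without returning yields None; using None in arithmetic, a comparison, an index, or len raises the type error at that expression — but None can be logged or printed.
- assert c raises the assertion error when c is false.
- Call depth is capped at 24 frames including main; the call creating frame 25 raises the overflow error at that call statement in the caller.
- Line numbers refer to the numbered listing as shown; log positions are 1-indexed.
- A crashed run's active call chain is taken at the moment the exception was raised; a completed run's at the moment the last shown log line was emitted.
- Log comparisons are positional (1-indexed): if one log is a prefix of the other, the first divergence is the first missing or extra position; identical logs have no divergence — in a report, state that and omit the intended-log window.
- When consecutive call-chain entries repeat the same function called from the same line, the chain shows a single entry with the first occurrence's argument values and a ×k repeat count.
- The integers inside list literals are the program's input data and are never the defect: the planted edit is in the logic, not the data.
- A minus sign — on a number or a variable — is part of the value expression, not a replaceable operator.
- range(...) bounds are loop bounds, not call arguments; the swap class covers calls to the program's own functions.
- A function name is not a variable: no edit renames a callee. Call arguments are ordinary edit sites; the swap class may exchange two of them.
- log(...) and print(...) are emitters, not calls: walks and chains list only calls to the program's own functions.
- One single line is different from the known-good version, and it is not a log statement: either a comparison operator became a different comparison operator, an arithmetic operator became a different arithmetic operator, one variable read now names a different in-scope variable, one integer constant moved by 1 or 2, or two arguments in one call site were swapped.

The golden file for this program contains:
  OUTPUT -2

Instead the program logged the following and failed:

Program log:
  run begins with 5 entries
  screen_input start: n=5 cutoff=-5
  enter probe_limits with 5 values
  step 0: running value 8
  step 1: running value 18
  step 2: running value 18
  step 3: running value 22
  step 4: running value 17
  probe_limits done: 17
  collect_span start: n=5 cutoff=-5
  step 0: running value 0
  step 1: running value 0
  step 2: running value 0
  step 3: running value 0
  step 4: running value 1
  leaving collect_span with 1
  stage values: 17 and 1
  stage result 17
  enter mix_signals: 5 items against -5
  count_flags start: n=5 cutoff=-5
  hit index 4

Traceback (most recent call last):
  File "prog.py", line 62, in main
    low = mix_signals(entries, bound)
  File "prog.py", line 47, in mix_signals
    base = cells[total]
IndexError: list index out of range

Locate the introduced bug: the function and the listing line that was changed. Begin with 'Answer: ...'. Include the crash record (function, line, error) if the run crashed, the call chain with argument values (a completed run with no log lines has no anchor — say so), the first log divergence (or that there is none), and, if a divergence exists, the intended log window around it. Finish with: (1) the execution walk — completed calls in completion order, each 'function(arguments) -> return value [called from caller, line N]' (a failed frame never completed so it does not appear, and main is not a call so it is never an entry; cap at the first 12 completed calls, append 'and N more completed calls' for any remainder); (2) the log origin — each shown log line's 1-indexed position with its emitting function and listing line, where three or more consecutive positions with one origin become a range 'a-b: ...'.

Answer: the defect is in count_flags at line 42.
Key fact: A complete run would log 'checkpoint: -10' next, but this one stopped at 21 lines.
Crash: mix_signals, line 47, IndexError.
Call chain: main -> mix_signals([8, 10, 0, 4, -5], -5) (called at line 62).
First divergence: position 22 — after 21 matching lines the faulty run goes silent; intended next line 'checkpoint: -10'.
Intended log window:
  20: count_flags start: n=5 cutoff=-5
  21: hit index 4
  22: checkpoint: -10
  23: grade_run called with 17, -10
Execution walk:
  probe_limits([8, 10, 0, 4, -5]) -> 17  [called from screen_input, line 31]
  collect_span([8, 10, 0, 4, -5], -5) -> 1  [called from screen_input, line 32]
  screen_input([8, 10, 0, 4, -5], -5) -> 17  [called from main, line 60]
  count_flags([8, 10, 0, 4, -5], -5) -> -5  [called from mix_signals, line 46]
Log line origins:
  1: logged in main at line 59
  2: logged in screen_input at line 30
  3: logged in probe_limits at line 2
  4-8: logged in probe_limits at line 6
  9: logged in probe_limits at line 7
  10: logged in collect_span at line 11
  11-15: logged in collect_span at line 16
  16: logged in collect_span at line 17
  17: logged in screen_input at line 33
  18: logged in main at line 61
  19: logged in mix_signals at line 45
  20: logged in count_flags at line 38
  21: logged in count_flags at line 41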